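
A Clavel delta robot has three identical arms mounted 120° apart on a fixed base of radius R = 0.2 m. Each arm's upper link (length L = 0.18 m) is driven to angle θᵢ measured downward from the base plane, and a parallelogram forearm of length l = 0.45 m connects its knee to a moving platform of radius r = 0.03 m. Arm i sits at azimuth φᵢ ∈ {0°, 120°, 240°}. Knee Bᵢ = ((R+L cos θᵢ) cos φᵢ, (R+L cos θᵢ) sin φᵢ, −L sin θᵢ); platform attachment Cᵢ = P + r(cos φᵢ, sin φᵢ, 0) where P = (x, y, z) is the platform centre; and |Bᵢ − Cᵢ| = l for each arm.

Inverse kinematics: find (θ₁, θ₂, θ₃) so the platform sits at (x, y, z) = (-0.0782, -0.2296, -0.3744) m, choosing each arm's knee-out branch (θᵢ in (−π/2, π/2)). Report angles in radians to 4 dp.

θ₁ = 1.1345, θ₂ = 1.3962, θ₃ = -0.3489

rotate P by −φ1: (-0.0782, -0.2296, -0.3744)
  A cos θ + B sin θ = C:  0.2482·cos θ + -0.3744·sin θ = -0.2344
  θ1 = atan2(B,A) + arccos(C/0.4492) = 1.1345
rotate P by −φ2: (-0.1597, 0.1825, -0.3744)
  A=0.3297, B=-0.3744, C=(l²−L²−A²−y'²−z²)/(2L)=-0.3114
  √(A²+B²)=0.4989;  θ2 = -0.8487+2.2450 ≈ 1.3962
rotate P by −φ3: (0.2379, 0.0471, -0.3744)
  A=-0.0679, B=-0.3744, C=(l²−L²−A²−y'²−z²)/(2L)=0.0641
  θ3 = atan2(B,A) + arccos(C/0.3805) = -0.3489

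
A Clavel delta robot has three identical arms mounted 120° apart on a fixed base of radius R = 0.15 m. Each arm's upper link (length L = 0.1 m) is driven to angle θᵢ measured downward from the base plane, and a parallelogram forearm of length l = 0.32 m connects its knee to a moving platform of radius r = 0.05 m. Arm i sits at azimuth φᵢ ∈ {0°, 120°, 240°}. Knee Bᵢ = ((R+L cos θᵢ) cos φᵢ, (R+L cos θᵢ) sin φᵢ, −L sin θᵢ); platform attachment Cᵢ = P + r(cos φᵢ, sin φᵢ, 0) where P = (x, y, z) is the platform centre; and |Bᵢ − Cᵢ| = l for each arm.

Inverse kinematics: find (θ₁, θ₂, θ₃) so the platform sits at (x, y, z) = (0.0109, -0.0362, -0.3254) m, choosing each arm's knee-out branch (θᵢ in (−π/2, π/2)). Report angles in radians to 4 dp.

θ₁ = 0.6109, θ₂ = 0.8728, θ₃ = 0.5241

φ1=0.0° → target in arm frame (0.0109, -0.0362)
  e−x'=0.0891;  (l²−L²−(e−x')²−y'²−z²)/2L = -0.1137
  √(A²+B²)=0.3374;  θ1 = -1.3035+1.9144 ≈ 0.6109
φ2=120.0° → target in arm frame (-0.0368, 0.0087)
  e−x'=0.1368;  (l²−L²−(e−x')²−y'²−z²)/2L = -0.1614
  γ=atan2(-0.3254,0.1368)=-1.1728;  ψ=arccos(-0.4572)=2.0456;  θ2=γ+ψ≈0.8728
arm 3 (φ=240.0°): x'=0.0259, y'=0.0275
  A cos θ + B sin θ = C:  0.0741·cos θ + -0.3254·sin θ = -0.0987
  γ=atan2(-0.3254,0.0741)=-1.3469;  ψ=arccos(-0.2957)=1.8709;  θ3=γ+ψ≈0.5241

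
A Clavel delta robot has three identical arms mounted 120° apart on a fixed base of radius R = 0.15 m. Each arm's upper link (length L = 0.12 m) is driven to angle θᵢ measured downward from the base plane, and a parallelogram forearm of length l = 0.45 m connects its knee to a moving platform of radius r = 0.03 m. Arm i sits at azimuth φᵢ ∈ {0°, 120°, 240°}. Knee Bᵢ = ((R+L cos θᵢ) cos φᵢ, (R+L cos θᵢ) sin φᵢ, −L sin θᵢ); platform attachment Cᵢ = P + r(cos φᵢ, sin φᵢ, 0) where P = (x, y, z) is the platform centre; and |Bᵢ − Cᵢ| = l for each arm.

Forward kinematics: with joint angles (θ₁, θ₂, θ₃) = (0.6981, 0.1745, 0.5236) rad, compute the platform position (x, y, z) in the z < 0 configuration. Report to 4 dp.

φ1=0.0°: virtual centre (0.2119, 0.0000, -0.0771), radius l
φ2=120.0°: virtual centre (-0.1191, 0.2063, -0.0208), radius l
φ3=240.0°: virtual centre (-0.1120, -0.1939, -0.0600), radius l
|O₂|²−|O₁|² = 0.0063;  |O₃|²−|O₁|² = 0.0029
linear system: -0.6620x+0.4125y = 0.0063−0.1126z; -0.6478x+-0.3878y = 0.0029−0.0343z
det = 0.5240;  x = -0.0069+0.1103z,  y = 0.0042+-0.0959z
into |P−O₁|² = l²: 1.0214z² + 0.1052z + -0.1486 = 0;  Δ = 0.6183;  z = -0.4364 or 0.3334 → z<0 root = -0.4364
x = -0.0551, y = 0.0460

(-0.0551, 0.0460, -0.4364)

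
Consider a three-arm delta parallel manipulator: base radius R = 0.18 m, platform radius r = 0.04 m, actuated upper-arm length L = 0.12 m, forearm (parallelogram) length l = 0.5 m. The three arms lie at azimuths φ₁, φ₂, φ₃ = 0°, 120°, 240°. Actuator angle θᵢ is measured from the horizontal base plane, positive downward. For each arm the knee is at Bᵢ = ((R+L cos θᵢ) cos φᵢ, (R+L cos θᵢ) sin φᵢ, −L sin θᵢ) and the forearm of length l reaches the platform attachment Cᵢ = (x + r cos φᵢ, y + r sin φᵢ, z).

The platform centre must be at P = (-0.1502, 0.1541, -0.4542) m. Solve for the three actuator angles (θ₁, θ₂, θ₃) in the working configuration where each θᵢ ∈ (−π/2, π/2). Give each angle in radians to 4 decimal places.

φ1=0.0° → target in arm frame (-0.1502, 0.1541)
  e−x'=0.2902;  (l²−L²−(e−x')²−y'²−z²)/2L = -0.3278
  γ=atan2(-0.4542,0.2902)=-1.0022;  ψ=arccos(-0.6081)=2.2244;  θ1=γ+ψ≈1.2222
rotate P by −φ2: (0.2086, 0.0530, -0.4542)
  A=-0.0686, B=-0.4542, C=(l²−L²−A²−y'²−z²)/(2L)=0.0908
  θ2 = atan2(B,A) + arccos(C/0.4593) = -0.3488
arm 3 (φ=240.0°): x'=-0.0584, y'=-0.2071
  A cos θ + B sin θ = C:  0.1984·cos θ + -0.4542·sin θ = -0.2206
  θ3 = atan2(B,A) + arccos(C/0.4956) = 0.8730

θ₁ = 1.2222, θ₂ = -0.3488, θ₃ = 0.8730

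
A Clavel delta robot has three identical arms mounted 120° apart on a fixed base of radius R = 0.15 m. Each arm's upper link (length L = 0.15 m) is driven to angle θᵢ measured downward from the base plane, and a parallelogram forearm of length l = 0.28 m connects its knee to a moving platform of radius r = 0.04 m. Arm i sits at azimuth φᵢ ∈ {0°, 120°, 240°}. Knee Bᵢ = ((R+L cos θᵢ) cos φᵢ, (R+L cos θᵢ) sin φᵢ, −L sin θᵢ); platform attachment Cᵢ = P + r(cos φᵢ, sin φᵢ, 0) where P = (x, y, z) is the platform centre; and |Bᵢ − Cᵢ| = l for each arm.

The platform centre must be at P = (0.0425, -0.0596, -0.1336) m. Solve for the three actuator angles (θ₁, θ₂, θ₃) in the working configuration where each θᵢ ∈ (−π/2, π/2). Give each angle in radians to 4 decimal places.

arm 1 (φ=0.0°): x'=0.0425, y'=-0.0596
  e−x'=0.0675;  (l²−L²−(e−x')²−y'²−z²)/2L = 0.0998
  √(A²+B²)=0.1497;  θ1 = -1.1030+0.8409 ≈ -0.2621
arm 2 (φ=120.0°): x'=-0.0729, y'=-0.0070
  A cos θ + B sin θ = C:  0.1829·cos θ + -0.1336·sin θ = 0.0152
  √(A²+B²)=0.2265;  θ2 = -0.6310+1.5036 ≈ 0.8726
rotate P by −φ3: (0.0304, 0.0666, -0.1336)
  e−x'=0.0796;  (l²−L²−(e−x')²−y'²−z²)/2L = 0.0909
  √(A²+B²)=0.1555;  θ3 = -1.0333+0.9465 ≈ -0.0867

θ₁ = -0.2621, θ₂ = 0.8726, θ₃ = -0.0867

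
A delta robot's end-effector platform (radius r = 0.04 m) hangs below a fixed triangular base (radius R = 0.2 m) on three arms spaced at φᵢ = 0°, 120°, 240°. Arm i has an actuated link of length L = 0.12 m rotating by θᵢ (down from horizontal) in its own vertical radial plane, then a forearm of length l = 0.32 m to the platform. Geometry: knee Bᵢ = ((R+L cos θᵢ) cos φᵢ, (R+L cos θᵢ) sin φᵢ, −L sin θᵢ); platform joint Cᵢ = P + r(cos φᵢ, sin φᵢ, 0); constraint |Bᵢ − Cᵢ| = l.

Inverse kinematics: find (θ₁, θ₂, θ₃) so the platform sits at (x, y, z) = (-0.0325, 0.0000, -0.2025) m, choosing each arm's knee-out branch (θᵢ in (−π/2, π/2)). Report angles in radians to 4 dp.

arm 1 (φ=0.0°): x'=-0.0325, y'=0.0000
  A cos θ + B sin θ = C:  0.1925·cos θ + -0.2025·sin θ = 0.0414
  θ1 = atan2(B,A) + arccos(C/0.2794) = 0.6113
φ2=120.0° → target in arm frame (0.0162, 0.0281)
  e−x'=0.1438;  (l²−L²−(e−x')²−y'²−z²)/2L = 0.1064
  √(A²+B²)=0.2483;  θ2 = -0.9535+1.1280 ≈ 0.1745
rotate P by −φ3: (0.0163, -0.0281, -0.2025)
  A cos θ + B sin θ = C:  0.1437·cos θ + -0.2025·sin θ = 0.1064
  θ3 = atan2(B,A) + arccos(C/0.2483) = 0.1745

θ₁ = 0.6113, θ₂ = 0.1745, θ₃ = 0.1745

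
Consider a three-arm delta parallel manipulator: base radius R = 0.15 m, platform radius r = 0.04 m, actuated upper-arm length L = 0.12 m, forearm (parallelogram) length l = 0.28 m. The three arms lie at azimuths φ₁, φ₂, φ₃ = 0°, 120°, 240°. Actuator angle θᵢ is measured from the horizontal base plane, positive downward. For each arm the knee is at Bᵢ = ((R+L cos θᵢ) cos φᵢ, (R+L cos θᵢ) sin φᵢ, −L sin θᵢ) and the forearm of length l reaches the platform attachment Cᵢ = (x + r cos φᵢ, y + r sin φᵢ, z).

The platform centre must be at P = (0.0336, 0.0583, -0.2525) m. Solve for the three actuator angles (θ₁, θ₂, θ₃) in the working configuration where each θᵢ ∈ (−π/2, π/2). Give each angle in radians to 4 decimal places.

φ1=0.0° → target in arm frame (0.0336, 0.0583)
  A cos θ + B sin θ = C:  0.0764·cos θ + -0.2525·sin θ = -0.0375
  θ1 = atan2(B,A) + arccos(C/0.2638) = 0.4363
arm 2 (φ=120.0°): x'=0.0337, y'=-0.0582
  A=0.0763, B=-0.2525, C=(l²−L²−A²−y'²−z²)/(2L)=-0.0374
  θ2 = atan2(B,A) + arccos(C/0.2638) = 0.4357
arm 3 (φ=240.0°): x'=-0.0673, y'=-0.0001
  e−x'=0.1773;  (l²−L²−(e−x')²−y'²−z²)/2L = -0.1299
  γ=atan2(-0.2525,0.1773)=-0.9586;  ψ=arccos(-0.4212)=2.0056;  θ3=γ+ψ≈1.0469

θ₁ = 0.4363, θ₂ = 0.4357, θ₃ = 1.0469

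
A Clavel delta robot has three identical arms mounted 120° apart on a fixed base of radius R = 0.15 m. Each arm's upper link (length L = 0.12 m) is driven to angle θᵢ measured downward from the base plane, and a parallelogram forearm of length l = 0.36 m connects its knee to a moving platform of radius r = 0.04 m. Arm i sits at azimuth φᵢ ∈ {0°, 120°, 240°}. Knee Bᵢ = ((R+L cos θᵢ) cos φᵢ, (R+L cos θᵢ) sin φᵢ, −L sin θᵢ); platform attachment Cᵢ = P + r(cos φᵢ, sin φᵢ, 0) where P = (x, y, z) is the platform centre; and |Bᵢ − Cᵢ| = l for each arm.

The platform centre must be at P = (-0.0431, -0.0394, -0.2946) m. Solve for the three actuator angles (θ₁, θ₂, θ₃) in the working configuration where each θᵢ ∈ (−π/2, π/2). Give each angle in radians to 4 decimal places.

rotate P by −φ1: (-0.0431, -0.0394, -0.2946)
  A cos θ + B sin θ = C:  0.1531·cos θ + -0.2946·sin θ = 0.0142
  θ1 = atan2(B,A) + arccos(C/0.3320) = 0.4364
arm 2 (φ=120.0°): x'=-0.0126, y'=0.0570
  A cos θ + B sin θ = C:  0.1226·cos θ + -0.2946·sin θ = 0.0422
  √(A²+B²)=0.3191;  θ2 = -1.1765+1.4381 ≈ 0.2615
φ3=240.0° → target in arm frame (0.0557, -0.0176)
  e−x'=0.0543;  (l²−L²−(e−x')²−y'²−z²)/2L = 0.1048
  γ=atan2(-0.2946,0.0543)=-1.3884;  ψ=arccos(0.3498)=1.2134;  θ3=γ+ψ≈-0.1750

θ₁ = 0.4364, θ₂ = 0.2615, θ₃ = -0.1750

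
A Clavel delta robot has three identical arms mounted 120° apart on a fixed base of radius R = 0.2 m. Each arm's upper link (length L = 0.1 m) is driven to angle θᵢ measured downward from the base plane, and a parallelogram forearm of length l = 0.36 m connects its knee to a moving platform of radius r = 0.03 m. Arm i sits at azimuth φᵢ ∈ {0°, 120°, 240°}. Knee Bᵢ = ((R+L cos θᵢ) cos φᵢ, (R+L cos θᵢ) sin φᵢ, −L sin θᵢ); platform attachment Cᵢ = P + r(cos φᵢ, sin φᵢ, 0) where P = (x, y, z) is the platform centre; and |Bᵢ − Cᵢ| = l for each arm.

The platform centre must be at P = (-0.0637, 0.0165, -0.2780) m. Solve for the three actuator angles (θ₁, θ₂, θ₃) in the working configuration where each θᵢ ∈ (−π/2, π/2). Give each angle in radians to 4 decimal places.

θ₁ = 0.8730, θ₂ = 0.0000, θ₃ = 0.2618

φ1=0.0° → target in arm frame (-0.0637, 0.0165)
  A=0.2337, B=-0.2780, C=(l²−L²−A²−y'²−z²)/(2L)=-0.0629
  θ1 = atan2(B,A) + arccos(C/0.3632) = 0.8730
rotate P by −φ2: (0.0461, 0.0469, -0.2780)
  e−x'=0.1239;  (l²−L²−(e−x')²−y'²−z²)/2L = 0.1239
  γ=atan2(-0.2780,0.1239)=-1.1517;  ψ=arccos(0.4070)=1.1516;  θ2=γ+ψ≈0.0000
arm 3 (φ=240.0°): x'=0.0176, y'=-0.0634
  A cos θ + B sin θ = C:  0.1524·cos θ + -0.2780·sin θ = 0.0753
  γ=atan2(-0.2780,0.1524)=-1.0692;  ψ=arccos(0.2374)=1.3311;  θ3=γ+ψ≈0.2618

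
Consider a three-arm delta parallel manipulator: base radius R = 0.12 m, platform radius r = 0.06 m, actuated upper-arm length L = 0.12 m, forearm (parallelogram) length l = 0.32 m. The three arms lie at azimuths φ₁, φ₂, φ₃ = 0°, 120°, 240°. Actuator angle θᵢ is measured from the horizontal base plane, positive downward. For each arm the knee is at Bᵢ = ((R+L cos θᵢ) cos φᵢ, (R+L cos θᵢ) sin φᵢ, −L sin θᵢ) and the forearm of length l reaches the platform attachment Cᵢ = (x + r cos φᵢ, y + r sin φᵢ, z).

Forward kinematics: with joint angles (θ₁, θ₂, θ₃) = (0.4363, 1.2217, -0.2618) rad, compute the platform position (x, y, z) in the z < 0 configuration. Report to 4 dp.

φ1=0.0°: virtual centre (0.1688, 0.0000, -0.0507), radius l
φ2=120.0°: virtual centre (-0.0505, 0.0875, -0.1128), radius l
φ3=240.0°: virtual centre (-0.0880, -0.1523, 0.0311), radius l
subtract pairs → two planes through P
plane₁₂: -0.4386x+0.1750y+-0.1241z = -0.0081
Cramer: x(z) = 0.0104-0.0411z;  y(z) = -0.0204+0.6060z
sphere 1 gives Az²+Bz+C=0 with A=1.3690, B=0.0898, C=-0.0743;  B²−4AC=0.4151;  roots -0.2681, 0.2025;  negative root z = -0.2681
x = 0.0214, y = -0.1828

(0.0214, -0.1828, -0.2681)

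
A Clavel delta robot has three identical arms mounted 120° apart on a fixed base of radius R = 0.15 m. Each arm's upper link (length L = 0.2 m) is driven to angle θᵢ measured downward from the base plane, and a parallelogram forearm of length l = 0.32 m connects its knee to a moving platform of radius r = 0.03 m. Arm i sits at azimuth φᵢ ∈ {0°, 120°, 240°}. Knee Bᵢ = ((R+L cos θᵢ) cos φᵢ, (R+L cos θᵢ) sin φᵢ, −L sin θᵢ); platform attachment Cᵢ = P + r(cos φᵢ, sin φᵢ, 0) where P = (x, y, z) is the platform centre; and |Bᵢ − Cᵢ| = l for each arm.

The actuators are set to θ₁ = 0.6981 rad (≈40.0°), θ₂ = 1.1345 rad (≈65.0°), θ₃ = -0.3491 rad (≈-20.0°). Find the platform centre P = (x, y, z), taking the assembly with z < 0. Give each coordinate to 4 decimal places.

(-0.0136, -0.1303, -0.1848)

arm 1 at φ=0.0°: e+L cos θ1 = 0.2732;  S1 = (0.2732, 0.0000, -0.1286)
φ2=120.0°: virtual centre (-0.1023, 0.1771, -0.1813), radius l
S3 = (0.3079·cos240.0°, 0.3079·sin240.0°, 0.0684) = (-0.1540, -0.2667, 0.0684)
subtract pairs → two planes through P
linear system: -0.7509x+0.3542y = -0.0165−-0.1054z; -0.8544x+-0.5334y = 0.0083−0.3939z
Cramer: x(z) = 0.0083+0.1185z;  y(z) = -0.0289+0.5488z
sphere 1 gives Az²+Bz+C=0 with A=1.3152, B=0.1626, C=-0.0149;  B²−4AC=0.1046;  roots -0.1848, 0.0612;  negative root z = -0.1848
x = -0.0136, y = -0.1303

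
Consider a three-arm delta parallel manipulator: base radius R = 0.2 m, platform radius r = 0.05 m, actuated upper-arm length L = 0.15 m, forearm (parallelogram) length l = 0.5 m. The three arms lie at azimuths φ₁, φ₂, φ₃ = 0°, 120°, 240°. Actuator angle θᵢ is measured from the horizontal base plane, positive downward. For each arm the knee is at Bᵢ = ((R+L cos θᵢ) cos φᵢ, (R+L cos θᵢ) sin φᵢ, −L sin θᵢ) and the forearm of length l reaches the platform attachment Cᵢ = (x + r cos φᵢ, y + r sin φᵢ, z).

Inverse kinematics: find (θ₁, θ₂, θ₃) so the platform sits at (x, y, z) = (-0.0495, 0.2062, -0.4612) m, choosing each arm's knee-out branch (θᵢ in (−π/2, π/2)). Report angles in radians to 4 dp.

θ₁ = 0.8727, θ₂ = -0.1749, θ₃ = 1.2216

φ1=0.0° → target in arm frame (-0.0495, 0.2062)
  e−x'=0.1995;  (l²−L²−(e−x')²−y'²−z²)/2L = -0.2251
  γ=atan2(-0.4612,0.1995)=-1.1625;  ψ=arccos(-0.4479)=2.0352;  θ1=γ+ψ≈0.8727
rotate P by −φ2: (0.2033, -0.0602, -0.4612)
  A=-0.0533, B=-0.4612, C=(l²−L²−A²−y'²−z²)/(2L)=0.0277
  γ=atan2(-0.4612,-0.0533)=-1.6859;  ψ=arccos(0.0598)=1.5110;  θ2=γ+ψ≈-0.1749
arm 3 (φ=240.0°): x'=-0.1538, y'=-0.1460
  A cos θ + B sin θ = C:  0.3038·cos θ + -0.4612·sin θ = -0.3294
  γ=atan2(-0.4612,0.3038)=-0.9883;  ψ=arccos(-0.5964)=2.2099;  θ3=γ+ψ≈1.2216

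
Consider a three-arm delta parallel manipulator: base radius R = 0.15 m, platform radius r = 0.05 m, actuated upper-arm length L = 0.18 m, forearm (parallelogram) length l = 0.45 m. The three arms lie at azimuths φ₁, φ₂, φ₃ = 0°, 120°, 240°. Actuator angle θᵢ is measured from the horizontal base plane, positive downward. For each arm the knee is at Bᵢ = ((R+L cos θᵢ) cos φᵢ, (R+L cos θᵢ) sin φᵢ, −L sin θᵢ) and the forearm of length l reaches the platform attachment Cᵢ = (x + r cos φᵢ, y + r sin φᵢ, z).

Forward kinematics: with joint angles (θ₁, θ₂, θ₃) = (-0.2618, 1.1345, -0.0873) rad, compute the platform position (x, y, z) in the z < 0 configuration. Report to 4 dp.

O1 = (0.2739·cos0.0°, 0.2739·sin0.0°, 0.0466) = (0.2739, 0.0000, 0.0466)
arm 2 at φ=120.0°: (R−r)+L cos θ2 = 0.1761;  O2 = (-0.0880, 0.1525, -0.1631)
arm 3 at φ=240.0°: (R−r)+L cos θ3 = 0.2793;  O3 = (-0.1397, -0.2419, 0.0157)
|O₂|²−|O₁|² = -0.0196;  |O₃|²−|O₁|² = 0.0011
plane₁₂: -0.7238x+0.3050y+-0.4195z = -0.0196
Cramer: x(z) = 0.0152-0.3682z;  y(z) = -0.0282+0.5017z
into |P−O₁|² = l²: 1.3872z² + 0.0691z + -0.1326 = 0;  Δ = 0.7406;  z = -0.3351 or 0.2853 → z<0 root = -0.3351
x = 0.1385, y = -0.1963

(0.1385, -0.1963, -0.3351)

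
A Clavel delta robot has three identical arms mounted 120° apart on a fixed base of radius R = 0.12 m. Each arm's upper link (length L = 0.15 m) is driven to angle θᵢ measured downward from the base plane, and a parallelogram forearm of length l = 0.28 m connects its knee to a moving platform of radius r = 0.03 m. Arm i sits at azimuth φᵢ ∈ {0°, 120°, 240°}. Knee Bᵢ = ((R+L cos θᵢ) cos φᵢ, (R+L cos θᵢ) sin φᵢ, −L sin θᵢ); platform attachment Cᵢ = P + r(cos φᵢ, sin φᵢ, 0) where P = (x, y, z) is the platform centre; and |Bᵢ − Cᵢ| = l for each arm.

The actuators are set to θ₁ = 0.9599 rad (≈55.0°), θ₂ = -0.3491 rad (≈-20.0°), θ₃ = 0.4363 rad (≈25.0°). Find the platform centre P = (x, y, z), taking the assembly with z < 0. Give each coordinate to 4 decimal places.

arm 1 at φ=0.0°: ρ1 = 0.1760;  centre 1 = (0.1760, 0.0000, -0.1229)
centre 2 = (0.2310·cos120.0°, 0.2310·sin120.0°, 0.0513) = (-0.1155, 0.2000, 0.0513)
centre 3 = (0.2259·cos240.0°, 0.2259·sin240.0°, -0.0634) = (-0.1130, -0.1957, -0.0634)
|centre ₂|²−|centre ₁|² = 0.0099;  |centre ₃|²−|centre ₁|² = 0.0090
linear system: -0.5830x+0.4000y = 0.0099−0.3484z; -0.5780x+-0.3914y = 0.0090−0.1190z
Cramer: x(z) = -0.0162+0.4003z;  y(z) = 0.0010-0.2873z
quadratic in z: (1.2428)z²+(0.0912)z+(-0.0263)=0, √Δ=0.3731 → z ∈ {-0.1868, 0.1134}; z = -0.1868 (taking z<0)
x = -0.0910, y = 0.0547

(-0.0910, 0.0547, -0.1868)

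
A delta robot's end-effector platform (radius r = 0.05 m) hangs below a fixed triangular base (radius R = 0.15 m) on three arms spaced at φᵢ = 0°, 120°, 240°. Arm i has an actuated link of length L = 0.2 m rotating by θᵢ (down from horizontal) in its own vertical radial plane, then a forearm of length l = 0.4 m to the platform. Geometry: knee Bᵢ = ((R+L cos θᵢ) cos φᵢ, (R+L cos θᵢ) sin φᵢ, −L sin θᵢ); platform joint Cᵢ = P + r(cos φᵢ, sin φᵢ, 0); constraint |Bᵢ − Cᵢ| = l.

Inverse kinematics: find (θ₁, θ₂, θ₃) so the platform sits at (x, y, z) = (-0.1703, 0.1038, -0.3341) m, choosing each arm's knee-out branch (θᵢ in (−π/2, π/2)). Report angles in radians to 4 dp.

arm 1 (φ=0.0°): x'=-0.1703, y'=0.1038
  A cos θ + B sin θ = C:  0.2703·cos θ + -0.3341·sin θ = -0.1886
  √(A²+B²)=0.4297;  θ1 = -0.8906+2.0253 ≈ 1.1347
φ2=120.0° → target in arm frame (0.1750, 0.0956)
  A cos θ + B sin θ = C:  -0.0750·cos θ + -0.3341·sin θ = -0.0160
  θ2 = atan2(B,A) + arccos(C/0.3424) = -0.1743
arm 3 (φ=240.0°): x'=-0.0047, y'=-0.1994
  A=0.1047, B=-0.3341, C=(l²−L²−A²−y'²−z²)/(2L)=-0.1059
  γ=atan2(-0.3341,0.1047)=-1.2670;  ψ=arccos(-0.3024)=1.8780;  θ3=γ+ψ≈0.6110

θ₁ = 1.1347, θ₂ = -0.1743, θ₃ = 0.6110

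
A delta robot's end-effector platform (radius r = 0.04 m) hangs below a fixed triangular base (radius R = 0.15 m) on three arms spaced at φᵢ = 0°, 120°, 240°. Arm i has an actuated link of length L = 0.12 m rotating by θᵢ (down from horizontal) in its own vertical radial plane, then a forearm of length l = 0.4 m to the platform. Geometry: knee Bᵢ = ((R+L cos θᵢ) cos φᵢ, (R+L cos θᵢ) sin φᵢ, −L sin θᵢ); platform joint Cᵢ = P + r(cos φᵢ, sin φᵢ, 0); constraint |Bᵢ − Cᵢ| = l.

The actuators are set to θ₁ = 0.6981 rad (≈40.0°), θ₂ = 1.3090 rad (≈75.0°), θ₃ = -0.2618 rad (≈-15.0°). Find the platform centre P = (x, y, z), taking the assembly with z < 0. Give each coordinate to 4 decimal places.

centre 1 = (0.2019·cos0.0°, 0.2019·sin0.0°, -0.0771) = (0.2019, 0.0000, -0.0771)
centre 2 = (0.1411·cos120.0°, 0.1411·sin120.0°, -0.1159) = (-0.0705, 0.1222, -0.1159)
φ3=240.0°: virtual centre (-0.1130, -0.1956, 0.0311), radius l
|centre ₂|²−|centre ₁|² = -0.0134;  |centre ₃|²−|centre ₁|² = 0.0053
plane₁₂: -0.5449x+0.2443y+-0.0776z = -0.0134
Cramer: x(z) = 0.0108+0.0613z;  y(z) = -0.0308+0.4543z
into |P−centre ₁|² = l²: 1.2101z² + 0.1028z + -0.1166 = 0;  Δ = 0.5748;  z = -0.3557 or 0.2708 → z<0 root = -0.3557
x = -0.0111, y = -0.1924

(-0.0111, -0.1924, -0.3557)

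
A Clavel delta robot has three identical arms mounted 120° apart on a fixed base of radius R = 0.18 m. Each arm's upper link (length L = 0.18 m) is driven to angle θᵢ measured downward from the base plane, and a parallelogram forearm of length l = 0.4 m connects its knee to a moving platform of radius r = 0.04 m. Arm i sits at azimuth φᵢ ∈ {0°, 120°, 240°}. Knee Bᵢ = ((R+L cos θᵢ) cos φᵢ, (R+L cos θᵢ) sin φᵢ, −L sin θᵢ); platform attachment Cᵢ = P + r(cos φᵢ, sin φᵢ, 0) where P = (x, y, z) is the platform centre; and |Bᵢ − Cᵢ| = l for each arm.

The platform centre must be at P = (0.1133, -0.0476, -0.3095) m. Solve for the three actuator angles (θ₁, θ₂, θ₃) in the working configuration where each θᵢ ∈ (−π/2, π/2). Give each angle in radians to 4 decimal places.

θ₁ = -0.1747, θ₂ = 0.8726, θ₃ = 0.5233

φ1=0.0° → target in arm frame (0.1133, -0.0476)
  A cos θ + B sin θ = C:  0.0267·cos θ + -0.3095·sin θ = 0.0801
  γ=atan2(-0.3095,0.0267)=-1.4847;  ψ=arccos(0.2578)=1.3100;  θ1=γ+ψ≈-0.1747
rotate P by −φ2: (-0.0979, -0.0743, -0.3095)
  A cos θ + B sin θ = C:  0.2379·cos θ + -0.3095·sin θ = -0.0842
  θ2 = atan2(B,A) + arccos(C/0.3904) = 0.8726
arm 3 (φ=240.0°): x'=-0.0154, y'=0.1219
  e−x'=0.1554;  (l²−L²−(e−x')²−y'²−z²)/2L = -0.0200
  √(A²+B²)=0.3463;  θ3 = -1.1054+1.6287 ≈ 0.5233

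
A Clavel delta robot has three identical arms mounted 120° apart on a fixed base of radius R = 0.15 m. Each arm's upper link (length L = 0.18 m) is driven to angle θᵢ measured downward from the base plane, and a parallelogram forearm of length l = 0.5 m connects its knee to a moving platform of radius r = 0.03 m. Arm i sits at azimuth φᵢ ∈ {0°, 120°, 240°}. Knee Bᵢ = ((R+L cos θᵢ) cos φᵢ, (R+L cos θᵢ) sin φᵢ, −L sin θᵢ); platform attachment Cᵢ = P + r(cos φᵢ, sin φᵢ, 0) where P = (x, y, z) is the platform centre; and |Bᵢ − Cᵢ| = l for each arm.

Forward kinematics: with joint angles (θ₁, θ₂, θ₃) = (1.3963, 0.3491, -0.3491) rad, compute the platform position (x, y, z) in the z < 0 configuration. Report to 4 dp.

(-0.2903, -0.0962, -0.3912)

φ1=0.0°: virtual centre (0.1513, 0.0000, -0.1773), radius l
arm 2 at φ=120.0°: ρ2 = 0.2891;  S2 = (-0.1446, 0.2504, -0.0616)
S3 = (0.2891·cos240.0°, 0.2891·sin240.0°, 0.0616) = (-0.1446, -0.2504, 0.0616)
subtract pairs → two planes through P
[-0.5916 0.5008 0.2314]·P = 0.0331;  [-0.5916 -0.5008 0.4777]·P = 0.0331
det = 0.5926;  x = -0.0559+0.5992z,  y = 0.0000+0.2459z
into |P−S₁|² = l²: 1.4195z² + 0.1062z + -0.1757 = 0;  Δ = 1.0087;  z = -0.3912 or 0.3163 → z<0 root = -0.3912
x = -0.2903, y = -0.0962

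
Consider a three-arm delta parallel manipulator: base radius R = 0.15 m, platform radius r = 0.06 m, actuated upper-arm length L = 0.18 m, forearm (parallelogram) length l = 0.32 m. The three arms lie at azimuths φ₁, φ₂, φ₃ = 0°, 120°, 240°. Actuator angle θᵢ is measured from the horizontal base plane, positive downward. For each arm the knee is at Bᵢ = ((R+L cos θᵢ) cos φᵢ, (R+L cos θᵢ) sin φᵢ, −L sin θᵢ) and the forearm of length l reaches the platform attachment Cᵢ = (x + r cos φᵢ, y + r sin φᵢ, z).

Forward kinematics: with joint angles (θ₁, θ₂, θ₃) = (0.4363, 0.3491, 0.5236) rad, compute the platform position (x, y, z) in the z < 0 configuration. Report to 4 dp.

(0.0003, 0.0204, -0.2711)

φ1=0.0°: virtual centre (0.2531, 0.0000, -0.0761), radius l
φ2=120.0°: virtual centre (-0.1296, 0.2244, -0.0616), radius l
S3 = (0.2459·cos240.0°, 0.2459·sin240.0°, -0.0900) = (-0.1229, -0.2129, -0.0900)
eliminate P² terms by subtracting sphere 1 from 2 and 3
linear system: -0.7654x+0.4488y = 0.0011−0.0290z; -0.7522x+-0.4259y = -0.0013−-0.0279z
Cramer: x(z) = 0.0002-0.0002z;  y(z) = 0.0027-0.0650z
quadratic in z: (1.0042)z²+(0.1519)z+(-0.0326)=0, √Δ=0.3926 → z ∈ {-0.2711, 0.1198}; z = -0.2711 (taking z<0)
x = 0.0003, y = 0.0204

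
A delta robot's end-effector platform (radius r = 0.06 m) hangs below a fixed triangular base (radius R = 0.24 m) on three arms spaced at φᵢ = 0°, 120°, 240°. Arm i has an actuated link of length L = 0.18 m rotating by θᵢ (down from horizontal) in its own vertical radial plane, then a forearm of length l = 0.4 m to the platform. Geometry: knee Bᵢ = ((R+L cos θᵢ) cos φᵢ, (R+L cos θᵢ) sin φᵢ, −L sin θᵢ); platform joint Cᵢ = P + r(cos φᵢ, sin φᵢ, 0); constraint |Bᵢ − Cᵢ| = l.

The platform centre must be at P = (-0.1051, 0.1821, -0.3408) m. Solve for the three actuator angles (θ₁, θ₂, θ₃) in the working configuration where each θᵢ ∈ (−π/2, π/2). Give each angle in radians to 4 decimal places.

rotate P by −φ1: (-0.1051, 0.1821, -0.3408)
  A cos θ + B sin θ = C:  0.2851·cos θ + -0.3408·sin θ = -0.2861
  √(A²+B²)=0.4443;  θ1 = -0.8742+2.2703 ≈ 1.3961
rotate P by −φ2: (0.2103, 0.0000, -0.3408)
  A cos θ + B sin θ = C:  -0.0303·cos θ + -0.3408·sin θ = 0.0293
  θ2 = atan2(B,A) + arccos(C/0.3421) = -0.1742
rotate P by −φ3: (-0.1052, -0.1821, -0.3408)
  e−x'=0.2852;  (l²−L²−(e−x')²−y'²−z²)/2L = -0.2861
  γ=atan2(-0.3408,0.2852)=-0.8741;  ψ=arccos(-0.6439)=2.2704;  θ3=γ+ψ≈1.3963

θ₁ = 1.3961, θ₂ = -0.1742, θ₃ = 1.3963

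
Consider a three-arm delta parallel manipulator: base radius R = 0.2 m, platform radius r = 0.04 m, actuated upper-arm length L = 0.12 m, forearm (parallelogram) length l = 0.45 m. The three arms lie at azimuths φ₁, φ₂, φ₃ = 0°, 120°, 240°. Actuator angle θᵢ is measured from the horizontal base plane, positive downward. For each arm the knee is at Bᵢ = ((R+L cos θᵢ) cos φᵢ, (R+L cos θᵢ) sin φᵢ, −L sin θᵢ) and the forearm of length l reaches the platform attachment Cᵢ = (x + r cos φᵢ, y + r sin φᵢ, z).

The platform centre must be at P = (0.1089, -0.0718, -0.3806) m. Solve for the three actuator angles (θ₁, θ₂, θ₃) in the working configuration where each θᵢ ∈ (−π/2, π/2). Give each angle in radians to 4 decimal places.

θ₁ = -0.2617, θ₂ = 0.9594, θ₃ = 0.3490

arm 1 (φ=0.0°): x'=0.1089, y'=-0.0718
  e−x'=0.0511;  (l²−L²−(e−x')²−y'²−z²)/2L = 0.1478
  γ=atan2(-0.3806,0.0511)=-1.4373;  ψ=arccos(0.3849)=1.1757;  θ1=γ+ψ≈-0.2617
φ2=120.0° → target in arm frame (-0.1166, -0.0584)
  A=0.2766, B=-0.3806, C=(l²−L²−A²−y'²−z²)/(2L)=-0.1529
  √(A²+B²)=0.4705;  θ2 = -0.9423+1.9017 ≈ 0.9594
arm 3 (φ=240.0°): x'=0.0077, y'=0.1302
  e−x'=0.1523;  (l²−L²−(e−x')²−y'²−z²)/2L = 0.0129
  γ=atan2(-0.3806,0.1523)=-1.1902;  ψ=arccos(0.0315)=1.5393;  θ3=γ+ψ≈0.3490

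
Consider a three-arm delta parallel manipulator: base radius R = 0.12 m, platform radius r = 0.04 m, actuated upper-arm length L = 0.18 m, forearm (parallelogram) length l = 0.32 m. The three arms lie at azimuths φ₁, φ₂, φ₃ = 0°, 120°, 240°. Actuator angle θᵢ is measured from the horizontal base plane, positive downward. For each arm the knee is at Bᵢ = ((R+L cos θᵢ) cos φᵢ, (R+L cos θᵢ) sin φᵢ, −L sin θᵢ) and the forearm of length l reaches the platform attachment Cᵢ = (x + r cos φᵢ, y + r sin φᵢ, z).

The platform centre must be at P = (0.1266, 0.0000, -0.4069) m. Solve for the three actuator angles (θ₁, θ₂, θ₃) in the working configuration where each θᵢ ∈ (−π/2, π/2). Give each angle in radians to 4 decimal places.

θ₁ = 0.6107, θ₂ = 1.3088, θ₃ = 1.3088

arm 1 (φ=0.0°): x'=0.1266, y'=0.0000
  e−x'=-0.0466;  (l²−L²−(e−x')²−y'²−z²)/2L = -0.2715
  γ=atan2(-0.4069,-0.0466)=-1.6848;  ψ=arccos(-0.6629)=2.2955;  θ1=γ+ψ≈0.6107
φ2=120.0° → target in arm frame (-0.0633, -0.1096)
  A cos θ + B sin θ = C:  0.1433·cos θ + -0.4069·sin θ = -0.3559
  γ=atan2(-0.4069,0.1433)=-1.2322;  ψ=arccos(-0.8250)=2.5410;  θ2=γ+ψ≈1.3088
arm 3 (φ=240.0°): x'=-0.0633, y'=0.1096
  A cos θ + B sin θ = C:  0.1433·cos θ + -0.4069·sin θ = -0.3559
  γ=atan2(-0.4069,0.1433)=-1.2322;  ψ=arccos(-0.8250)=2.5410;  θ3=γ+ψ≈1.3088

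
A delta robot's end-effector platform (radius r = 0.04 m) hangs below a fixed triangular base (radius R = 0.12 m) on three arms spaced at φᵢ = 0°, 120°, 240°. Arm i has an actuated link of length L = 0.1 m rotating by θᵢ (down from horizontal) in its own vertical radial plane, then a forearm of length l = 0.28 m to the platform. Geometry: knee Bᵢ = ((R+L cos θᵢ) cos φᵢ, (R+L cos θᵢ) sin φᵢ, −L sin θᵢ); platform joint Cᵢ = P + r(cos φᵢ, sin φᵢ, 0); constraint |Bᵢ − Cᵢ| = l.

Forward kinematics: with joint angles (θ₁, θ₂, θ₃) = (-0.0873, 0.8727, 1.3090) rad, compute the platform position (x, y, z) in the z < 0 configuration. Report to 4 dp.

(0.1243, 0.0493, -0.2613)

φ1=0.0°: virtual centre (0.1796, 0.0000, 0.0087), radius l
φ2=120.0°: virtual centre (-0.0721, 0.1249, -0.0766), radius l
centre 3 = (0.1059·cos240.0°, 0.1059·sin240.0°, -0.0966) = (-0.0529, -0.0917, -0.0966)
subtract pairs → two planes through P
linear system: -0.5035x+0.2499y = -0.0057−-0.1707z; -0.4651x+-0.1834y = -0.0118−-0.2106z
det = 0.2086;  x = 0.0191+-0.4024z,  y = 0.0159+-0.1279z
into |P−centre ₁|² = l²: 1.1783z² + 0.1077z + -0.0523 = 0;  Δ = 0.2581;  z = -0.2613 or 0.1699 → z<0 root = -0.2613
x = 0.1243, y = 0.0493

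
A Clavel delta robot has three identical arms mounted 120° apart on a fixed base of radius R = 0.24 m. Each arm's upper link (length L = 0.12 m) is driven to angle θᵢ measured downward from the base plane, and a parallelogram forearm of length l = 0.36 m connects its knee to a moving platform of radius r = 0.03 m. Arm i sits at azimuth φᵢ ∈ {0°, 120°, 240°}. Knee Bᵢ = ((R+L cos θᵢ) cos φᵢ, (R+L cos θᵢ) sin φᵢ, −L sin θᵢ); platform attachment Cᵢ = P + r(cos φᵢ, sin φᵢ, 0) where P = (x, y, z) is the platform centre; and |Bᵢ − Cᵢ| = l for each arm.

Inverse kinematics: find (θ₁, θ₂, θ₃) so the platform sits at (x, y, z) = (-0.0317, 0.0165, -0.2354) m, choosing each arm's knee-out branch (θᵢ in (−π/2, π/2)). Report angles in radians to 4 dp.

θ₁ = 0.7851, θ₂ = 0.2619, θ₃ = 0.5237

φ1=0.0° → target in arm frame (-0.0317, 0.0165)
  e−x'=0.2417;  (l²−L²−(e−x')²−y'²−z²)/2L = 0.0046
  θ1 = atan2(B,A) + arccos(C/0.3374) = 0.7851
rotate P by −φ2: (0.0301, 0.0192, -0.2354)
  A=0.1799, B=-0.2354, C=(l²−L²−A²−y'²−z²)/(2L)=0.1128
  θ2 = atan2(B,A) + arccos(C/0.2962) = 0.2619
φ3=240.0° → target in arm frame (0.0016, -0.0357)
  A cos θ + B sin θ = C:  0.2084·cos θ + -0.2354·sin θ = 0.0628
  θ3 = atan2(B,A) + arccos(C/0.3144) = 0.5237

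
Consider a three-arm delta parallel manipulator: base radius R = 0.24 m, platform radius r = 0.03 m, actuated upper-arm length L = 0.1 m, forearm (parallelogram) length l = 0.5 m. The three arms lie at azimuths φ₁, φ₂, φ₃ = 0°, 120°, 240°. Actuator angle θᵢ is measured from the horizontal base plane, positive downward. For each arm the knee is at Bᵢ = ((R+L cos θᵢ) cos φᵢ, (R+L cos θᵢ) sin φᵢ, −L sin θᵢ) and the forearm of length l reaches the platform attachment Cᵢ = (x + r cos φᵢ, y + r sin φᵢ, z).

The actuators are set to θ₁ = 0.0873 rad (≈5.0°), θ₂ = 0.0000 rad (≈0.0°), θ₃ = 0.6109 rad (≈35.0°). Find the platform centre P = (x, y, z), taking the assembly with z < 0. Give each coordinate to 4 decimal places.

(0.0229, 0.0533, -0.4148)

arm 1 at φ=0.0°: (R−r)+L cos θ1 = 0.3096;  S1 = (0.3096, 0.0000, -0.0087)
S2 = (0.3100·cos120.0°, 0.3100·sin120.0°, 0.0000) = (-0.1550, 0.2685, 0.0000)
S3 = (0.2919·cos240.0°, 0.2919·sin240.0°, -0.0574) = (-0.1460, -0.2528, -0.0574)
|S₂|²−|S₁|² = 0.0002;  |S₃|²−|S₁|² = -0.0074
[-0.9292 0.5369 0.0174]·P = 0.0002;  [-0.9112 -0.5056 -0.0973]·P = -0.0074
det = 0.9591;  x = 0.0041+-0.0453z,  y = 0.0074+-0.1108z
into |P−S₁|² = l²: 1.0143z² + 0.0435z + -0.1565 = 0;  Δ = 0.6369;  z = -0.4148 or 0.3720 → z<0 root = -0.4148
x = 0.0229, y = 0.0533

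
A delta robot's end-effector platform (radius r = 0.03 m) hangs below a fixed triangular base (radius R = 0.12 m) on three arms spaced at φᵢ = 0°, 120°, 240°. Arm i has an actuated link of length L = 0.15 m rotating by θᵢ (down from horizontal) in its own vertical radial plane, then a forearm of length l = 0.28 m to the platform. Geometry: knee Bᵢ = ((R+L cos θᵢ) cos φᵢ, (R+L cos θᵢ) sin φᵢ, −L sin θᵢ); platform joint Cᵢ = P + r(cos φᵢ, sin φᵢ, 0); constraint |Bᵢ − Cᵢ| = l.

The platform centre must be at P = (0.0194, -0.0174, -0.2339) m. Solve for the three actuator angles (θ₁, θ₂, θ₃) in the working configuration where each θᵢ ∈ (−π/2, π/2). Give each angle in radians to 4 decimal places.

θ₁ = 0.3491, θ₂ = 0.6109, θ₃ = 0.4360

φ1=0.0° → target in arm frame (0.0194, -0.0174)
  A=0.0706, B=-0.2339, C=(l²−L²−A²−y'²−z²)/(2L)=-0.0137
  √(A²+B²)=0.2443;  θ1 = -1.2777+1.6267 ≈ 0.3491
φ2=120.0° → target in arm frame (-0.0248, -0.0081)
  A cos θ + B sin θ = C:  0.1148·cos θ + -0.2339·sin θ = -0.0402
  √(A²+B²)=0.2605;  θ2 = -1.1146+1.7255 ≈ 0.6109
φ3=240.0° → target in arm frame (0.0054, 0.0255)
  A cos θ + B sin θ = C:  0.0846·cos θ + -0.2339·sin θ = -0.0221
  θ3 = atan2(B,A) + arccos(C/0.2487) = 0.4360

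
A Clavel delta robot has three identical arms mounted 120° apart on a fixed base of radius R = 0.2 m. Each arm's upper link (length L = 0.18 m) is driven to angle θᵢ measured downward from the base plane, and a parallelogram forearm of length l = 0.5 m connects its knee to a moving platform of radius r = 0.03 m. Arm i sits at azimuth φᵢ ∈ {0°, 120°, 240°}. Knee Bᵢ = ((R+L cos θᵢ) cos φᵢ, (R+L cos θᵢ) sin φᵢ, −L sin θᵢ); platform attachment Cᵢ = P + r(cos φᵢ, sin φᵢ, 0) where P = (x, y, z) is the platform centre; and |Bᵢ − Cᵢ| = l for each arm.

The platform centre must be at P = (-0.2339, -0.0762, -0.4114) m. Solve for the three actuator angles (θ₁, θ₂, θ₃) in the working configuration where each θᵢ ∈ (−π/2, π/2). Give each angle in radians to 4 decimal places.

θ₁ = 1.3962, θ₂ = 0.4363, θ₃ = -0.1746

rotate P by −φ1: (-0.2339, -0.0762, -0.4114)
  e−x'=0.4039;  (l²−L²−(e−x')²−y'²−z²)/2L = -0.3350
  γ=atan2(-0.4114,0.4039)=-0.7946;  ψ=arccos(-0.5810)=2.1908;  θ1=γ+ψ≈1.3962
rotate P by −φ2: (0.0510, 0.2407, -0.4114)
  A=0.1190, B=-0.4114, C=(l²−L²−A²−y'²−z²)/(2L)=-0.0659
  √(A²+B²)=0.4283;  θ2 = -1.2891+1.7254 ≈ 0.4363
rotate P by −φ3: (0.1829, -0.1645, -0.4114)
  A=-0.0129, B=-0.4114, C=(l²−L²−A²−y'²−z²)/(2L)=0.0587
  γ=atan2(-0.4114,-0.0129)=-1.6022;  ψ=arccos(0.1426)=1.4277;  θ3=γ+ψ≈-0.1746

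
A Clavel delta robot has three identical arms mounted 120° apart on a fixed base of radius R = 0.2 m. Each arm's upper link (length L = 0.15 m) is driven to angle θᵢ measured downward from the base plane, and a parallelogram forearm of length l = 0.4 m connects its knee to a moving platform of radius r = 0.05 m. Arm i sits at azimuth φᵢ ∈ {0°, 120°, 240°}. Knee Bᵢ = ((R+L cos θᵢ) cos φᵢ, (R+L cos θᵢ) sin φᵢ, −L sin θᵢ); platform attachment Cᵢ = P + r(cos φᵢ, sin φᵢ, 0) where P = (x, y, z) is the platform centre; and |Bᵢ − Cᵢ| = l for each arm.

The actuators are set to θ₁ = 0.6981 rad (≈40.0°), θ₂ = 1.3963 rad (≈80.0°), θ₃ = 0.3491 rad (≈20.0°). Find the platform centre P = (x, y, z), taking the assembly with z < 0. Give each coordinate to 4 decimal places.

(0.0339, -0.1407, -0.3911)

φ1=0.0°: virtual centre (0.2649, 0.0000, -0.0964), radius l
φ2=120.0°: virtual centre (-0.0880, 0.1525, -0.1477), radius l
O3 = (0.2910·cos240.0°, 0.2910·sin240.0°, -0.0513) = (-0.1455, -0.2520, -0.0513)
eliminate P² terms by subtracting sphere 1 from 2 and 3
plane₁₂: -0.7059x+0.3049y+-0.1026z = -0.0267
Cramer: x(z) = 0.0182-0.0399z;  y(z) = -0.0452+0.2441z
sphere 1 gives Az²+Bz+C=0 with A=1.0612, B=0.1905, C=-0.0878;  B²−4AC=0.4090;  roots -0.3911, 0.2116;  negative root z = -0.3911
x = 0.0339, y = -0.1407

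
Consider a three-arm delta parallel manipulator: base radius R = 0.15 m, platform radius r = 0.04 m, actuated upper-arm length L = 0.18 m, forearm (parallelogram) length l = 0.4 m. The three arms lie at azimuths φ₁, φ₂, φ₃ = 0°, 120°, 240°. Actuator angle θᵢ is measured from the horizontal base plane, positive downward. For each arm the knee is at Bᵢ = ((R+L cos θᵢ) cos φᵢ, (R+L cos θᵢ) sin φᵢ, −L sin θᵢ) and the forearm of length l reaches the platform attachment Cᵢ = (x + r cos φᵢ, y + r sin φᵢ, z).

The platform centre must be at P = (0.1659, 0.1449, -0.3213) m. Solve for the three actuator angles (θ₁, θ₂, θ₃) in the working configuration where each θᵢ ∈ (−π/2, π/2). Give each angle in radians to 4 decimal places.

arm 1 (φ=0.0°): x'=0.1659, y'=0.1449
  A=-0.0559, B=-0.3213, C=(l²−L²−A²−y'²−z²)/(2L)=0.0007
  γ=atan2(-0.3213,-0.0559)=-1.7431;  ψ=arccos(0.0021)=1.5687;  θ1=γ+ψ≈-0.1743
φ2=120.0° → target in arm frame (0.0425, -0.2161)
  e−x'=0.0675;  (l²−L²−(e−x')²−y'²−z²)/2L = -0.0747
  √(A²+B²)=0.3283;  θ2 = -1.3638+1.8004 ≈ 0.4365
arm 3 (φ=240.0°): x'=-0.2084, y'=0.0712
  A=0.3184, B=-0.3213, C=(l²−L²−A²−y'²−z²)/(2L)=-0.2281
  γ=atan2(-0.3213,0.3184)=-0.7899;  ψ=arccos(-0.5042)=2.0992;  θ3=γ+ψ≈1.3094

θ₁ = -0.1743, θ₂ = 0.4365, θ₃ = 1.3094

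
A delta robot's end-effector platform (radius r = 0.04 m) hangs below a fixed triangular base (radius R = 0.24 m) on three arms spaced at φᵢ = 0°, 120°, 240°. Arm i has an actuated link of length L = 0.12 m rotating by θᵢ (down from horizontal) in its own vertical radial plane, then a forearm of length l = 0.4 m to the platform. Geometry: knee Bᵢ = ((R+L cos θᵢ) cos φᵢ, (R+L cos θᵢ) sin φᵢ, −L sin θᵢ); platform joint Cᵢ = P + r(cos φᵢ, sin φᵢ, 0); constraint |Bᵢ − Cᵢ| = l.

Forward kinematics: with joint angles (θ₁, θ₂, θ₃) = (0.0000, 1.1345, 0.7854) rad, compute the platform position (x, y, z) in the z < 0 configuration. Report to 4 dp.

(0.0942, -0.0351, -0.3283)

arm 1 at φ=0.0°: (R−r)+L cos θ1 = 0.3200;  S1 = (0.3200, 0.0000, 0.0000)
S2 = (0.2507·cos120.0°, 0.2507·sin120.0°, -0.1088) = (-0.1254, 0.2171, -0.1088)
S3 = (0.2849·cos240.0°, 0.2849·sin240.0°, -0.0849) = (-0.1424, -0.2467, -0.0849)
subtract pairs → two planes through P
[-0.8907 0.4342 -0.2175]·P = -0.0277;  [-0.9249 -0.4934 -0.1697]·P = -0.0141
Cramer: x(z) = 0.0235-0.2152z;  y(z) = -0.0156+0.0595z
quadratic in z: (1.0499)z²+(0.1258)z+(-0.0719)=0, √Δ=0.5635 → z ∈ {-0.3283, 0.2085}; z = -0.3283 (taking z<0)
x = 0.0942, y = -0.0351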